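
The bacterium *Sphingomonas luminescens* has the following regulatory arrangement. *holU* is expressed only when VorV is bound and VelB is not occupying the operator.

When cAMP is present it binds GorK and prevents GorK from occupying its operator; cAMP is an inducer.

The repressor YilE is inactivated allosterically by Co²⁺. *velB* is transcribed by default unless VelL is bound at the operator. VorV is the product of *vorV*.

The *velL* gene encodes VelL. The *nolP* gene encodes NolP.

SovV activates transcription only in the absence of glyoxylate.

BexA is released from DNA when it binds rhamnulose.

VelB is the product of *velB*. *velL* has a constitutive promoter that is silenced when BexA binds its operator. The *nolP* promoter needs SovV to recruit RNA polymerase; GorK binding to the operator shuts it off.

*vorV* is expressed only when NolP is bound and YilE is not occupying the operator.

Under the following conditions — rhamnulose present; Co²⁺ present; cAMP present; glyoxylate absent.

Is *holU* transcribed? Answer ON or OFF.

ON

Rhamnulose is present, so BexA is inactive.
With no repressor bound, *velL* is transcribed.
So VelL is produced and active.
With repressor VelL bound, *velB* is not transcribed.
So VelB is not produced.
Co²⁺ is present, so YilE is inactive.
cAMP is present, so GorK is inactive.
Glyoxylate is absent, so SovV is active.
No repressor is bound and SovV is active, so *nolP* is transcribed.
So NolP is produced and active.
No repressor is bound and NolP is active, so *vorV* is transcribed.
So VorV is produced and active.
No repressor is bound and VorV is active, so *holU* is transcribed.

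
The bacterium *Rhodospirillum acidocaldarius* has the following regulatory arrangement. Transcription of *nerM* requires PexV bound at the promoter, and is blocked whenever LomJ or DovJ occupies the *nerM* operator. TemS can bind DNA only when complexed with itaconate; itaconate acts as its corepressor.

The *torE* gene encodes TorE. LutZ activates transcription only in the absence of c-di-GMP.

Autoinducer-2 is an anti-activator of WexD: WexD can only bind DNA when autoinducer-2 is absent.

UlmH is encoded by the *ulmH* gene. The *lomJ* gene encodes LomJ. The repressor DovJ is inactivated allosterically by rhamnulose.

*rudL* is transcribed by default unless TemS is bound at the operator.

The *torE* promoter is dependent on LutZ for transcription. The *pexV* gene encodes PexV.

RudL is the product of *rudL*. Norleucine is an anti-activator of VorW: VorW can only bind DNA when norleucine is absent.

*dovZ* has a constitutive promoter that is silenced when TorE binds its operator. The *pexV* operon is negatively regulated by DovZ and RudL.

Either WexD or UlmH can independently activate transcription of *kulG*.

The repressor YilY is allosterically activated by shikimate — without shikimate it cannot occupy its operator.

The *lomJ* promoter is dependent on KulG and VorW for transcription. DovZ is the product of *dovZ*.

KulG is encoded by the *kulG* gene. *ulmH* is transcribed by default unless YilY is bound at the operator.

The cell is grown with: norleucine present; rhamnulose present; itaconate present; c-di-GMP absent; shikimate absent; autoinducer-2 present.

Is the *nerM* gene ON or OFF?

ON

c-di-GMP is absent, so LutZ is active.
No repressor is bound and LutZ is active, so *torE* is transcribed.
So TorE is produced and active.
With repressor TorE bound, *dovZ* is not transcribed.
So DovZ is not produced.
Itaconate is present, so TemS is active.
With repressor TemS bound, *rudL* is not transcribed.
So RudL is not produced.
With no repressor bound, *pexV* is transcribed.
So PexV is produced and active.
Autoinducer-2 is present, so WexD is inactive.
Shikimate is absent, so YilY is inactive.
With no repressor bound, *ulmH* is transcribed.
So UlmH is produced and active.
Activator UlmH is present, so *kulG* is transcribed.
So KulG is produced and active.
Norleucine is present, so VorW is inactive.
Required activator VorW is absent, so *lomJ* is not transcribed.
So LomJ is not produced.
Rhamnulose is present, so DovJ is inactive.
No repressor is bound and PexV is active, so *nerM* is transcribed.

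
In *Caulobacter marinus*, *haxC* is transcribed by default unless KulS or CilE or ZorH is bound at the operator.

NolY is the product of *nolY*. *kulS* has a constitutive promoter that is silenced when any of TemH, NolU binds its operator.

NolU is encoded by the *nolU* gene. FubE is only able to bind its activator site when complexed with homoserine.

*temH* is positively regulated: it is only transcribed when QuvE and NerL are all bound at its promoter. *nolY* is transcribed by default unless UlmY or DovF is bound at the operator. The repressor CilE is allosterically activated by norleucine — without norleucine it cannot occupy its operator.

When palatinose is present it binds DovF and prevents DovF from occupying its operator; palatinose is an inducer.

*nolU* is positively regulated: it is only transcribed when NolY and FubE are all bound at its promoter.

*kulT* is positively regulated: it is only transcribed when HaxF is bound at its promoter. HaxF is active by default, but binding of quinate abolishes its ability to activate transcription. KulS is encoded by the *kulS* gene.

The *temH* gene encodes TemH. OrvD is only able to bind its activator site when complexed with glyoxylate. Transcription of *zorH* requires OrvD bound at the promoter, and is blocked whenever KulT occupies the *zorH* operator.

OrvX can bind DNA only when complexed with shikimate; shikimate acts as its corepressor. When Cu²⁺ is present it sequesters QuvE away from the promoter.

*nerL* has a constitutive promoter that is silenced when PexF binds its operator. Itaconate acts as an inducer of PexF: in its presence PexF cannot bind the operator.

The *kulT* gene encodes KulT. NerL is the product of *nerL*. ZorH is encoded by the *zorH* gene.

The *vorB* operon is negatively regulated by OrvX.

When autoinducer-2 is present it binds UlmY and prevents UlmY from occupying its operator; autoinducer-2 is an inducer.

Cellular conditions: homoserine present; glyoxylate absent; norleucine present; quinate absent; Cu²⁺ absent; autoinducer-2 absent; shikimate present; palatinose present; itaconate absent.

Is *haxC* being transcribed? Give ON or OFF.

Cu²⁺ is absent, so QuvE is active.
Itaconate is absent, so PexF is active.
With repressor PexF bound, *nerL* is not transcribed.
So NerL is not produced.
Required activator NerL is absent, so *temH* is not transcribed.
So TemH is not produced.
Autoinducer-2 is absent, so UlmY is active.
Palatinose is present, so DovF is inactive.
With repressor UlmY bound, *nolY* is not transcribed.
So NolY is not produced.
Homoserine is present, so FubE is active.
Required activator NolY is absent, so *nolU* is not transcribed.
So NolU is not produced.
With no repressor bound, *kulS* is transcribed.
So KulS is produced and active.
Norleucine is present, so CilE is active.
Glyoxylate is absent, so OrvD is inactive.
Quinate is absent, so HaxF is active.
No repressor is bound and HaxF is active, so *kulT* is transcribed.
So KulT is produced and active.
With repressor KulT bound, *zorH* is not transcribed.
So ZorH is not produced.
With repressor KulS bound, *haxC* is not transcribed.

OFF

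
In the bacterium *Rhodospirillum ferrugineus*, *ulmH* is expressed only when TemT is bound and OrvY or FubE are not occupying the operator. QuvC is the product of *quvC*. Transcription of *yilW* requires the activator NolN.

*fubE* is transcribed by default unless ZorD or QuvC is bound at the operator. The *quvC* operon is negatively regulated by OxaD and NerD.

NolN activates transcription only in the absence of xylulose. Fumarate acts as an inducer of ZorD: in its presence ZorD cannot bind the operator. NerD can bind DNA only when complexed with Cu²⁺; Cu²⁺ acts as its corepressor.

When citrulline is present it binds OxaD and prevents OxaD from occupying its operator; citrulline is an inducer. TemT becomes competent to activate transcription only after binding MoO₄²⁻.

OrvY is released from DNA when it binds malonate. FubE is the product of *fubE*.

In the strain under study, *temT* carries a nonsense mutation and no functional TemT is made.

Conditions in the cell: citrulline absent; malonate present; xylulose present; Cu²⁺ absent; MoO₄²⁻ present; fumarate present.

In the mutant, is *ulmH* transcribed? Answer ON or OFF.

Malonate is present, so OrvY is inactive.
Fumarate is present, so ZorD is inactive.
Citrulline is absent, so OxaD is active.
Cu²⁺ is absent, so NerD is inactive.
With repressor OxaD bound, *quvC* is not transcribed.
So QuvC is not produced.
With no repressor bound, *fubE* is transcribed.
So FubE is produced and active.
TemT is non-functional in this strain, so it has no effect.
With repressor FubE bound, *ulmH* is not transcribed.

OFF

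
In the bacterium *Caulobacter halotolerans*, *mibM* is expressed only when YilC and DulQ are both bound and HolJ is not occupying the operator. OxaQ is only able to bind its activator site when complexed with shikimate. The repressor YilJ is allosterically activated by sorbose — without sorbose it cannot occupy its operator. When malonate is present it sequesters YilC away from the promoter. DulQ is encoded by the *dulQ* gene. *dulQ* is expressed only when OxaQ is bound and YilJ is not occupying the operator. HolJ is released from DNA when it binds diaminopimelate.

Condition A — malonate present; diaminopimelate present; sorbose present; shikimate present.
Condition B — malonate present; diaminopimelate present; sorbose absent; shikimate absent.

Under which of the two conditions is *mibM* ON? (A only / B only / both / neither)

neither

Condition A:
Malonate is present, so YilC is inactive.
Diaminopimelate is present, so HolJ is inactive.
Sorbose is present, so YilJ is active.
Shikimate is present, so OxaQ is active.
With repressor YilJ bound, *dulQ* is not transcribed.
So DulQ is not produced.
Required activator YilC is absent, so *mibM* is not transcribed.
→ *mibM* is OFF in A.
Condition B:
Malonate is present, so YilC is inactive.
Diaminopimelate is present, so HolJ is inactive.
Sorbose is absent, so YilJ is inactive.
Shikimate is absent, so OxaQ is inactive.
Required activator OxaQ is absent, so *dulQ* is not transcribed.
So DulQ is not produced.
Required activator YilC is absent, so *mibM* is not transcribed.
→ *mibM* is OFF in B.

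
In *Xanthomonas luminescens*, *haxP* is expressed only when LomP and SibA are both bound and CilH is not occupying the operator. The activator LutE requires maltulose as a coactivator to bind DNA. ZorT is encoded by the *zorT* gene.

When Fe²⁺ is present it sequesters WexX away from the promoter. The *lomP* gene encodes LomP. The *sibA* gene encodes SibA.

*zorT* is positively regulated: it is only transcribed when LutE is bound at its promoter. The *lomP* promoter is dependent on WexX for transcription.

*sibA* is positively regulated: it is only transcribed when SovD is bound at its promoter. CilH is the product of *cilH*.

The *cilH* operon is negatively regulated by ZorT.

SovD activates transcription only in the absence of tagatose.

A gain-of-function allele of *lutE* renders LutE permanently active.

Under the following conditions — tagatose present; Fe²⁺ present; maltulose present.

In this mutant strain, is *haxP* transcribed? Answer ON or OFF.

LutE is constitutively active in this strain.
No repressor is bound and LutE is active, so *zorT* is transcribed.
So ZorT is produced and active.
With repressor ZorT bound, *cilH* is not transcribed.
So CilH is not produced.
Fe²⁺ is present, so WexX is inactive.
Required activator WexX is absent, so *lomP* is not transcribed.
So LomP is not produced.
Tagatose is present, so SovD is inactive.
Required activator SovD is absent, so *sibA* is not transcribed.
So SibA is not produced.
Required activator LomP is absent, so *haxP* is not transcribed.

OFF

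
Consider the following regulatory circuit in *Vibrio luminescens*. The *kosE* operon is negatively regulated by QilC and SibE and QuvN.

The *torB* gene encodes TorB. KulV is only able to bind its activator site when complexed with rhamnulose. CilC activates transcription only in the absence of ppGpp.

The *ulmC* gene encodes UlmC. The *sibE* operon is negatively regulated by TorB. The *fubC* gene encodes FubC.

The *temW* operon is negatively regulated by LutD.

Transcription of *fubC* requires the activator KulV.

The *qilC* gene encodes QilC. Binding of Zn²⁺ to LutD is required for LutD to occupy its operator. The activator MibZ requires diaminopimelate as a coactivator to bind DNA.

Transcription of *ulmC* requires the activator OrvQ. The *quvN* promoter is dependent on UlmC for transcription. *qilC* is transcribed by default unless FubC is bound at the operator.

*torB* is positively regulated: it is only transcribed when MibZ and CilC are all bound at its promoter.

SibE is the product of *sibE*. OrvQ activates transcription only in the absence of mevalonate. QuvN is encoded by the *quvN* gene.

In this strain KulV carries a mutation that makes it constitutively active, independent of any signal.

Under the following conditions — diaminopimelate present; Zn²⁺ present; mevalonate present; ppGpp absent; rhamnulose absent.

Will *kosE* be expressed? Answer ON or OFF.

ON

KulV is constitutively active in this strain.
No repressor is bound and KulV is active, so *fubC* is transcribed.
So FubC is produced and active.
With repressor FubC bound, *qilC* is not transcribed.
So QilC is not produced.
Diaminopimelate is present, so MibZ is active.
ppGpp is absent, so CilC is active.
No repressor is bound and MibZ and CilC are active, so *torB* is transcribed.
So TorB is produced and active.
With repressor TorB bound, *sibE* is not transcribed.
So SibE is not produced.
Mevalonate is present, so OrvQ is inactive.
Required activator OrvQ is absent, so *ulmC* is not transcribed.
So UlmC is not produced.
Required activator UlmC is absent, so *quvN* is not transcribed.
So QuvN is not produced.
With no repressor bound, *kosE* is transcribed.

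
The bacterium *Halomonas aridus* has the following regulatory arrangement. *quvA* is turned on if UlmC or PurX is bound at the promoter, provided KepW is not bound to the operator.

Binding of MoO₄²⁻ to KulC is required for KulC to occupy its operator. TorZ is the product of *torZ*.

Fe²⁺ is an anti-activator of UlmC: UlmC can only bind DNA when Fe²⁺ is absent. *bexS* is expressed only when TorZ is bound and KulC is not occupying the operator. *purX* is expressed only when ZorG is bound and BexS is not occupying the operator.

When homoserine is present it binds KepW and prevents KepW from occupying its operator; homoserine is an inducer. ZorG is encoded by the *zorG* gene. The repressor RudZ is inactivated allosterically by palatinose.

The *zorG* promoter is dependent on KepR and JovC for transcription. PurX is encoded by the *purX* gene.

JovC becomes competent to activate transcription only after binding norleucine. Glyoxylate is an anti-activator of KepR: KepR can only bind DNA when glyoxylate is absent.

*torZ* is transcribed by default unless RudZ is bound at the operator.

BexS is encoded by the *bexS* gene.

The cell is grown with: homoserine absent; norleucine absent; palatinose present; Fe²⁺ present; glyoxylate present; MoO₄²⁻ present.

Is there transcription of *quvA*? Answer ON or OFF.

Homoserine is absent, so KepW is active.
Fe²⁺ is present, so UlmC is inactive.
MoO₄²⁻ is present, so KulC is active.
Palatinose is present, so RudZ is inactive.
With no repressor bound, *torZ* is transcribed.
So TorZ is produced and active.
With repressor KulC bound, *bexS* is not transcribed.
So BexS is not produced.
Glyoxylate is present, so KepR is inactive.
Norleucine is absent, so JovC is inactive.
Required activator KepR is absent, so *zorG* is not transcribed.
So ZorG is not produced.
Required activator ZorG is absent, so *purX* is not transcribed.
So PurX is not produced.
With repressor KepW bound, *quvA* is not transcribed.

OFF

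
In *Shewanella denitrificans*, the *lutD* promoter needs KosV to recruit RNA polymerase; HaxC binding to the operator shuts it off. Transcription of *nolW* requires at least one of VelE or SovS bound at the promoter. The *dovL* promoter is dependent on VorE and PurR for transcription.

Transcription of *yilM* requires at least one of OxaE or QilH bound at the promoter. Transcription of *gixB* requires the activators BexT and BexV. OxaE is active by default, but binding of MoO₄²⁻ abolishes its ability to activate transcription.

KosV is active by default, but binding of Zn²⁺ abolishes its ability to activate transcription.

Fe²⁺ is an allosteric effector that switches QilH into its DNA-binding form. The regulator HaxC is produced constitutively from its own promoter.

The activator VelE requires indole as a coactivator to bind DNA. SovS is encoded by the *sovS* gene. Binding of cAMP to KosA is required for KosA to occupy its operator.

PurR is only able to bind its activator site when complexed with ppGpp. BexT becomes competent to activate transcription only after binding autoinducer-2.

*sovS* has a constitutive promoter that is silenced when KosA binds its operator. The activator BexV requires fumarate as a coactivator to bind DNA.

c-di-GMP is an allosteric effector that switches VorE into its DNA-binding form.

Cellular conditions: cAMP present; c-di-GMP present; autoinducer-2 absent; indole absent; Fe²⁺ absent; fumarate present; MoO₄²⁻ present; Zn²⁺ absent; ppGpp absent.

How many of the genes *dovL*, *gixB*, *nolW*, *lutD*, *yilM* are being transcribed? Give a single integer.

c-di-GMP is present, so VorE is active.
ppGpp is absent, so PurR is inactive.
Required activator PurR is absent, so *dovL* is not transcribed.
→ *dovL* is OFF.
Autoinducer-2 is absent, so BexT is inactive.
Fumarate is present, so BexV is active.
Required activator BexT is absent, so *gixB* is not transcribed.
→ *gixB* is OFF.
Indole is absent, so VelE is inactive.
cAMP is present, so KosA is active.
With repressor KosA bound, *sovS* is not transcribed.
So SovS is not produced.
No activator is available at the *nolW* promoter, so *nolW* is not transcribed.
→ *nolW* is OFF.
Zn²⁺ is absent, so KosV is active.
HaxC is produced constitutively and is active.
With repressor HaxC bound, *lutD* is not transcribed.
→ *lutD* is OFF.
MoO₄²⁻ is present, so OxaE is inactive.
Fe²⁺ is absent, so QilH is inactive.
No activator is available at the *yilM* promoter, so *yilM* is not transcribed.
→ *yilM* is OFF.
0 of the 5 genes are transcribed.

0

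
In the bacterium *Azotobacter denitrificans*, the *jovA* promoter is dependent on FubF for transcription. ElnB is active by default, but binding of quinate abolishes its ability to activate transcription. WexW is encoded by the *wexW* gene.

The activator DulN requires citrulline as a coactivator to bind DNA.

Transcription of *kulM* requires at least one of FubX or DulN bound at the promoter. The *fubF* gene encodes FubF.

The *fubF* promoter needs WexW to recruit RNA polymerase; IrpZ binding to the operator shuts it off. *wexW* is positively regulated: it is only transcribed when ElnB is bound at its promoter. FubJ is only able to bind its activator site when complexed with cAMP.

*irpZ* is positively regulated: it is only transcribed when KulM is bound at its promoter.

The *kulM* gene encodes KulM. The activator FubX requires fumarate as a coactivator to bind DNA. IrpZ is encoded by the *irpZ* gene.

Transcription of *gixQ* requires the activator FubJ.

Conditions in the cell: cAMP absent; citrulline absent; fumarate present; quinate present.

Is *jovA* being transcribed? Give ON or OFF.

Fumarate is present, so FubX is active.
Citrulline is absent, so DulN is inactive.
Activator FubX is present, so *kulM* is transcribed.
So KulM is produced and active.
No repressor is bound and KulM is active, so *irpZ* is transcribed.
So IrpZ is produced and active.
Quinate is present, so ElnB is inactive.
Required activator ElnB is absent, so *wexW* is not transcribed.
So WexW is not produced.
With repressor IrpZ bound, *fubF* is not transcribed.
So FubF is not produced.
Required activator FubF is absent, so *jovA* is not transcribed.

OFF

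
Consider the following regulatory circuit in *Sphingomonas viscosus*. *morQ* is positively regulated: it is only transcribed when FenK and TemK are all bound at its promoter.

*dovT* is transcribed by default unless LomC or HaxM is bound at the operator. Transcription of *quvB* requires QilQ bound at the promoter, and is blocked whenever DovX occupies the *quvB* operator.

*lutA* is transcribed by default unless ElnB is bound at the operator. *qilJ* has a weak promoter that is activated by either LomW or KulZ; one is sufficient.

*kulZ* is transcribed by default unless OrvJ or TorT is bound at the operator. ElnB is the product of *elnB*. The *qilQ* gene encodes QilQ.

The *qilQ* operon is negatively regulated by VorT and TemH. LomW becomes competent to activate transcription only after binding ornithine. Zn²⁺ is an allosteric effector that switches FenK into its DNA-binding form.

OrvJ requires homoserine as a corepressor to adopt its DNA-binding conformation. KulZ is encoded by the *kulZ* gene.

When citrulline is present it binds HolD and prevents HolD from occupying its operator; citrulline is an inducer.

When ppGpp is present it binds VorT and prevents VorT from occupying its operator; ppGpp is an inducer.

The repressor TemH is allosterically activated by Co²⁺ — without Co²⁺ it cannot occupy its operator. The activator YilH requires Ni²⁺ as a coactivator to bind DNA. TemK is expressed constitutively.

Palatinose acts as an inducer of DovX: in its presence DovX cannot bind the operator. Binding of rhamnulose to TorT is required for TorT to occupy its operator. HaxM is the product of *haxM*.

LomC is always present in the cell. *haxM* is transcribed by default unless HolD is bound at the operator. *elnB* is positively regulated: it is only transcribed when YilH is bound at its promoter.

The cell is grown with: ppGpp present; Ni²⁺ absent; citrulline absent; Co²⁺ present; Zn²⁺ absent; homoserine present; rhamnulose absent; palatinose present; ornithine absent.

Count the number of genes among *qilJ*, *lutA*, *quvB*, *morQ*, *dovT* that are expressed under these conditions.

Ornithine is absent, so LomW is inactive.
Homoserine is present, so OrvJ is active.
Rhamnulose is absent, so TorT is inactive.
With repressor OrvJ bound, *kulZ* is not transcribed.
So KulZ is not produced.
No activator is available at the *qilJ* promoter, so *qilJ* is not transcribed.
→ *qilJ* is OFF.
Ni²⁺ is absent, so YilH is inactive.
Required activator YilH is absent, so *elnB* is not transcribed.
So ElnB is not produced.
With no repressor bound, *lutA* is transcribed.
→ *lutA* is ON.
ppGpp is present, so VorT is inactive.
Co²⁺ is present, so TemH is active.
With repressor TemH bound, *qilQ* is not transcribed.
So QilQ is not produced.
Palatinose is present, so DovX is inactive.
Required activator QilQ is absent, so *quvB* is not transcribed.
→ *quvB* is OFF.
Zn²⁺ is absent, so FenK is inactive.
TemK is produced constitutively and is active.
Required activator FenK is absent, so *morQ* is not transcribed.
→ *morQ* is OFF.
LomC is produced constitutively and is active.
Citrulline is absent, so HolD is active.
With repressor HolD bound, *haxM* is not transcribed.
So HaxM is not produced.
With repressor LomC bound, *dovT* is not transcribed.
→ *dovT* is OFF.
1 of the 5 genes is transcribed.

1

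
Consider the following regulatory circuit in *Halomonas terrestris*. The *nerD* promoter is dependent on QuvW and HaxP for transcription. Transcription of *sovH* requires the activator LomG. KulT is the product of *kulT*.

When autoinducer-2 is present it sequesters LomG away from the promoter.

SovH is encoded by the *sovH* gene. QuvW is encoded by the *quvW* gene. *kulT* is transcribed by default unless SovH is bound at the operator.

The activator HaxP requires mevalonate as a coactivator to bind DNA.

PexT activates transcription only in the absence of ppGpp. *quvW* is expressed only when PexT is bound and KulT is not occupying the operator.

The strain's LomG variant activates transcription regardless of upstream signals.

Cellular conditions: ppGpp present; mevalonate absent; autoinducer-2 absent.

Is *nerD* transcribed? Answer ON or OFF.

ppGpp is present, so PexT is inactive.
LomG is constitutively active in this strain.
No repressor is bound and LomG is active, so *sovH* is transcribed.
So SovH is produced and active.
With repressor SovH bound, *kulT* is not transcribed.
So KulT is not produced.
Required activator PexT is absent, so *quvW* is not transcribed.
So QuvW is not produced.
Mevalonate is absent, so HaxP is inactive.
Required activator QuvW is absent, so *nerD* is not transcribed.

OFF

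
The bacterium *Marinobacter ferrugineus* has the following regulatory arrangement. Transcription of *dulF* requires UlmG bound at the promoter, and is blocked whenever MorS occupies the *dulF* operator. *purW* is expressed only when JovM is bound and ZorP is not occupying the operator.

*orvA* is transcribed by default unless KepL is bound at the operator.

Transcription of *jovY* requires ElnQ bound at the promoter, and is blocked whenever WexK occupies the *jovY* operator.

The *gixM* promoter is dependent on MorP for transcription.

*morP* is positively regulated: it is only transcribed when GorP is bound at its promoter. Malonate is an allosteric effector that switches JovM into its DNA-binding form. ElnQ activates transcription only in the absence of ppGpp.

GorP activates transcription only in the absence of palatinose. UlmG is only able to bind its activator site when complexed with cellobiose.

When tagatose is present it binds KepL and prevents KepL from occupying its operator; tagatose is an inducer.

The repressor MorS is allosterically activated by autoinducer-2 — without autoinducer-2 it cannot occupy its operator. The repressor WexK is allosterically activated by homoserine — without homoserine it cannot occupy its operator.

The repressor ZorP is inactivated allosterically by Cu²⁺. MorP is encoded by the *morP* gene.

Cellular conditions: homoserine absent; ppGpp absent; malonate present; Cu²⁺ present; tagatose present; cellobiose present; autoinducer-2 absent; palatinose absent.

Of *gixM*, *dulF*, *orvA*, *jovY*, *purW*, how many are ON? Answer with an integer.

Palatinose is absent, so GorP is active.
No repressor is bound and GorP is active, so *morP* is transcribed.
So MorP is produced and active.
No repressor is bound and MorP is active, so *gixM* is transcribed.
→ *gixM* is ON.
Autoinducer-2 is absent, so MorS is inactive.
Cellobiose is present, so UlmG is active.
No repressor is bound and UlmG is active, so *dulF* is transcribed.
→ *dulF* is ON.
Tagatose is present, so KepL is inactive.
With no repressor bound, *orvA* is transcribed.
→ *orvA* is ON.
Homoserine is absent, so WexK is inactive.
ppGpp is absent, so ElnQ is active.
No repressor is bound and ElnQ is active, so *jovY* is transcribed.
→ *jovY* is ON.
Cu²⁺ is present, so ZorP is inactive.
Malonate is present, so JovM is active.
No repressor is bound and JovM is active, so *purW* is transcribed.
→ *purW* is ON.
5 of the 5 genes are transcribed.

5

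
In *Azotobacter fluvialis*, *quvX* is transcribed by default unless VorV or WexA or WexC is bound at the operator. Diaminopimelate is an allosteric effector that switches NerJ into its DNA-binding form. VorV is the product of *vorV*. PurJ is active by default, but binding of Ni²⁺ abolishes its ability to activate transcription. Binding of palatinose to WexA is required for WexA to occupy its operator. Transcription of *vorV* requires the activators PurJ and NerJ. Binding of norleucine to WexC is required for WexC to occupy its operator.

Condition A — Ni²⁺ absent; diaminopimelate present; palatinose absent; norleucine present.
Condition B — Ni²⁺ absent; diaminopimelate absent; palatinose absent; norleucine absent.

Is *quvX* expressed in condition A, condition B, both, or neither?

B only

Condition A:
Ni²⁺ is absent, so PurJ is active.
Diaminopimelate is present, so NerJ is active.
No repressor is bound and PurJ and NerJ are active, so *vorV* is transcribed.
So VorV is produced and active.
Palatinose is absent, so WexA is inactive.
Norleucine is present, so WexC is active.
With repressor VorV bound, *quvX* is not transcribed.
→ *quvX* is OFF in A.
Condition B:
Ni²⁺ is absent, so PurJ is active.
Diaminopimelate is absent, so NerJ is inactive.
Required activator NerJ is absent, so *vorV* is not transcribed.
So VorV is not produced.
Palatinose is absent, so WexA is inactive.
Norleucine is absent, so WexC is inactive.
With no repressor bound, *quvX* is transcribed.
→ *quvX* is ON in B.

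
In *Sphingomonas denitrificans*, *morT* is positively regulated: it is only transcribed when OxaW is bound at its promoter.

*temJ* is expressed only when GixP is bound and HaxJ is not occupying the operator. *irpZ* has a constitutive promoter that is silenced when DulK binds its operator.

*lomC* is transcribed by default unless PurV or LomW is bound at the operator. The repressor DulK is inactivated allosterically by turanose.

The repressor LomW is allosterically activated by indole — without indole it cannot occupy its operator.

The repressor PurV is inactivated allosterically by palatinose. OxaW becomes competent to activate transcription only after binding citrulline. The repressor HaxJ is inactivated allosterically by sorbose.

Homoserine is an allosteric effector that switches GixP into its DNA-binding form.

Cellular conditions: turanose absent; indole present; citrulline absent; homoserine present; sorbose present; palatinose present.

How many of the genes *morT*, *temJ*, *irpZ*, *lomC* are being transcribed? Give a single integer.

Citrulline is absent, so OxaW is inactive.
Required activator OxaW is absent, so *morT* is not transcribed.
→ *morT* is OFF.
Sorbose is present, so HaxJ is inactive.
Homoserine is present, so GixP is active.
No repressor is bound and GixP is active, so *temJ* is transcribed.
→ *temJ* is ON.
Turanose is absent, so DulK is active.
With repressor DulK bound, *irpZ* is not transcribed.
→ *irpZ* is OFF.
Palatinose is present, so PurV is inactive.
Indole is present, so LomW is active.
With repressor LomW bound, *lomC* is not transcribed.
→ *lomC* is OFF.
1 of the 4 genes is transcribed.

1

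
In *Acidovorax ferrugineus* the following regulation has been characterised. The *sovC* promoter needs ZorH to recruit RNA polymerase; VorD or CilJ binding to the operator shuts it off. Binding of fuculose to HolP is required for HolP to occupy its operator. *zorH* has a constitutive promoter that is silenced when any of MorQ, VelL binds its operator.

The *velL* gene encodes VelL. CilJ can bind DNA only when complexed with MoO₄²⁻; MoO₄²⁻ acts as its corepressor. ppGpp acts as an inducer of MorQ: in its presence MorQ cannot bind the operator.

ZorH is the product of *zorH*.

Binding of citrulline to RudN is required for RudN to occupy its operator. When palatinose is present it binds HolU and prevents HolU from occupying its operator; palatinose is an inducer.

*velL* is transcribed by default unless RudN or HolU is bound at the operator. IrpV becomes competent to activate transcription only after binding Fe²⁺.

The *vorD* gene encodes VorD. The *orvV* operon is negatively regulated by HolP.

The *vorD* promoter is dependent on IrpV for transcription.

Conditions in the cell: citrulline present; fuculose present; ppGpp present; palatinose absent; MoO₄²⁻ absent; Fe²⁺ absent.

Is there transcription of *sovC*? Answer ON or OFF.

ON

Fe²⁺ is absent, so IrpV is inactive.
Required activator IrpV is absent, so *vorD* is not transcribed.
So VorD is not produced.
MoO₄²⁻ is absent, so CilJ is inactive.
ppGpp is present, so MorQ is inactive.
Citrulline is present, so RudN is active.
Palatinose is absent, so HolU is active.
With repressor RudN bound, *velL* is not transcribed.
So VelL is not produced.
With no repressor bound, *zorH* is transcribed.
So ZorH is produced and active.
No repressor is bound and ZorH is active, so *sovC* is transcribed.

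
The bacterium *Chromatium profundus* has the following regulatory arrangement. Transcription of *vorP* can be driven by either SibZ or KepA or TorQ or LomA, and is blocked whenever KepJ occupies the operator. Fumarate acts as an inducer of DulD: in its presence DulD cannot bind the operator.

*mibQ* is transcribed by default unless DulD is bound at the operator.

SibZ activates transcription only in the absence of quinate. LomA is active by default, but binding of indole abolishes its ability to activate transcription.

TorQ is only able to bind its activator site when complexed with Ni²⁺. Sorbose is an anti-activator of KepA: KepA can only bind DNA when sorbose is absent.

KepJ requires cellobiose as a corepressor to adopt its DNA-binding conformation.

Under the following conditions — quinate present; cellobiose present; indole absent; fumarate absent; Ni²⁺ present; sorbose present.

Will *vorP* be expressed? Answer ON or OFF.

Quinate is present, so SibZ is inactive.
Sorbose is present, so KepA is inactive.
Ni²⁺ is present, so TorQ is active.
Indole is absent, so LomA is active.
Cellobiose is present, so KepJ is active.
With repressor KepJ bound, *vorP* is not transcribed.

OFF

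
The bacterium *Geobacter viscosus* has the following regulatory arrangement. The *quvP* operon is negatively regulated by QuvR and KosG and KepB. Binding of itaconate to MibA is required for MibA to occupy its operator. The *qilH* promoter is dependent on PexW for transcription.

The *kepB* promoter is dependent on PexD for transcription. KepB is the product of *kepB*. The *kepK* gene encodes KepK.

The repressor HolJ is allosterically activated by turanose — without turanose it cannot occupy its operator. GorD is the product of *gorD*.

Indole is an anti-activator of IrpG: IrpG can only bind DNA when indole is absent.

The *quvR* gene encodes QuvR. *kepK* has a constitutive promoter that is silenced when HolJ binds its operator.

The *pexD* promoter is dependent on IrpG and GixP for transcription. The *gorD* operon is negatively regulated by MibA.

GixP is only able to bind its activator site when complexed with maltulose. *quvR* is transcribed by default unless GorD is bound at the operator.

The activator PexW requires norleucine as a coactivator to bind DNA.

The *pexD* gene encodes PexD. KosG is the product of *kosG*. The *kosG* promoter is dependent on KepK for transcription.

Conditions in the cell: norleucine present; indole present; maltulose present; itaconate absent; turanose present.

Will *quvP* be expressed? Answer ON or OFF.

Itaconate is absent, so MibA is inactive.
With no repressor bound, *gorD* is transcribed.
So GorD is produced and active.
With repressor GorD bound, *quvR* is not transcribed.
So QuvR is not produced.
Turanose is present, so HolJ is active.
With repressor HolJ bound, *kepK* is not transcribed.
So KepK is not produced.
Required activator KepK is absent, so *kosG* is not transcribed.
So KosG is not produced.
Indole is present, so IrpG is inactive.
Maltulose is present, so GixP is active.
Required activator IrpG is absent, so *pexD* is not transcribed.
So PexD is not produced.
Required activator PexD is absent, so *kepB* is not transcribed.
So KepB is not produced.
With no repressor bound, *quvP* is transcribed.

ON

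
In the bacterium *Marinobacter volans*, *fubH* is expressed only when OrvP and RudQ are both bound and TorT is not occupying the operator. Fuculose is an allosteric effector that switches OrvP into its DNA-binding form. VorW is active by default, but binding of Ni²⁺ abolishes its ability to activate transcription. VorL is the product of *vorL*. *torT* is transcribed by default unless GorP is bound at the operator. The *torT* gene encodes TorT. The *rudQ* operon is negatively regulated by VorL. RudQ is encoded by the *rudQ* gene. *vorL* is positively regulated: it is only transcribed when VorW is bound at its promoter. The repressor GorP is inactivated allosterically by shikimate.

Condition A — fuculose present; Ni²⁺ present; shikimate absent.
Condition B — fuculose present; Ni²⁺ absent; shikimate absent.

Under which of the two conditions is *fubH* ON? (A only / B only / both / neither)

A only

Condition A:
Fuculose is present, so OrvP is active.
Ni²⁺ is present, so VorW is inactive.
Required activator VorW is absent, so *vorL* is not transcribed.
So VorL is not produced.
With no repressor bound, *rudQ* is transcribed.
So RudQ is produced and active.
Shikimate is absent, so GorP is active.
With repressor GorP bound, *torT* is not transcribed.
So TorT is not produced.
No repressor is bound and OrvP and RudQ are active, so *fubH* is transcribed.
→ *fubH* is ON in A.
Condition B:
Fuculose is present, so OrvP is active.
Ni²⁺ is absent, so VorW is active.
No repressor is bound and VorW is active, so *vorL* is transcribed.
So VorL is produced and active.
With repressor VorL bound, *rudQ* is not transcribed.
So RudQ is not produced.
Shikimate is absent, so GorP is active.
With repressor GorP bound, *torT* is not transcribed.
So TorT is not produced.
Required activator RudQ is absent, so *fubH* is not transcribed.
→ *fubH* is OFF in B.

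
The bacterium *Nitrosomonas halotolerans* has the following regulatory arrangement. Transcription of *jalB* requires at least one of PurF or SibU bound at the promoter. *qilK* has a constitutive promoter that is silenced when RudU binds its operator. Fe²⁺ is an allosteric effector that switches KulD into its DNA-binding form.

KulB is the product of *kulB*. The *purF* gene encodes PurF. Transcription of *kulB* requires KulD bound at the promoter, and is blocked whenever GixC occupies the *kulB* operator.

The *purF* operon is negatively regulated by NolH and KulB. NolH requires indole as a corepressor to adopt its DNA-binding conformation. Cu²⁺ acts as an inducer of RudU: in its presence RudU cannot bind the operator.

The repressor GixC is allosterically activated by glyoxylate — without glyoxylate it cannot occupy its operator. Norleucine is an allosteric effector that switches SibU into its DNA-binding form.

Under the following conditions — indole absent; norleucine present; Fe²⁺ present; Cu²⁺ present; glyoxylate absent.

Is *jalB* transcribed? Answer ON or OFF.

ON

Indole is absent, so NolH is inactive.
Glyoxylate is absent, so GixC is inactive.
Fe²⁺ is present, so KulD is active.
No repressor is bound and KulD is active, so *kulB* is transcribed.
So KulB is produced and active.
With repressor KulB bound, *purF* is not transcribed.
So PurF is not produced.
Norleucine is present, so SibU is active.
Activator SibU is present, so *jalB* is transcribed.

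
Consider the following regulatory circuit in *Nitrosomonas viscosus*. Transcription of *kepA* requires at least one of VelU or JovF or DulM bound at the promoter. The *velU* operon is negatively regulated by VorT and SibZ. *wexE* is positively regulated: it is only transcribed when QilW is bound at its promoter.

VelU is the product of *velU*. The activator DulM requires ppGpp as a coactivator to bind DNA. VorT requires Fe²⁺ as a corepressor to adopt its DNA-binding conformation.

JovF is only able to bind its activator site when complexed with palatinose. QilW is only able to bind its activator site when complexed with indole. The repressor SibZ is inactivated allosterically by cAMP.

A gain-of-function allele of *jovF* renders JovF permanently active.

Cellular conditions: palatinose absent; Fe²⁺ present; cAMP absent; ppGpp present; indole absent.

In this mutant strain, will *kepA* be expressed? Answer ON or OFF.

ON

Fe²⁺ is present, so VorT is active.
cAMP is absent, so SibZ is active.
With repressor VorT bound, *velU* is not transcribed.
So VelU is not produced.
JovF is constitutively active in this strain.
ppGpp is present, so DulM is active.
Activator JovF is present, so *kepA* is transcribed.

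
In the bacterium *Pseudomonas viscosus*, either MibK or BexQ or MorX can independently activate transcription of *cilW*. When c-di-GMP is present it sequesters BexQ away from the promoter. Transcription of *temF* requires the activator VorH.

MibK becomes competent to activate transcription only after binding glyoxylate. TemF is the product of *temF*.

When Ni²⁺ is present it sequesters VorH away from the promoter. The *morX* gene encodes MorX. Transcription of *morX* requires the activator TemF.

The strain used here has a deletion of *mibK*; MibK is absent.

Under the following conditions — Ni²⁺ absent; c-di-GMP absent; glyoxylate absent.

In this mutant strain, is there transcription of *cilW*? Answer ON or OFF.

ON

MibK is non-functional in this strain, so it has no effect.
c-di-GMP is absent, so BexQ is active.
Ni²⁺ is absent, so VorH is active.
No repressor is bound and VorH is active, so *temF* is transcribed.
So TemF is produced and active.
No repressor is bound and TemF is active, so *morX* is transcribed.
So MorX is produced and active.
Activator BexQ is present, so *cilW* is transcribed.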